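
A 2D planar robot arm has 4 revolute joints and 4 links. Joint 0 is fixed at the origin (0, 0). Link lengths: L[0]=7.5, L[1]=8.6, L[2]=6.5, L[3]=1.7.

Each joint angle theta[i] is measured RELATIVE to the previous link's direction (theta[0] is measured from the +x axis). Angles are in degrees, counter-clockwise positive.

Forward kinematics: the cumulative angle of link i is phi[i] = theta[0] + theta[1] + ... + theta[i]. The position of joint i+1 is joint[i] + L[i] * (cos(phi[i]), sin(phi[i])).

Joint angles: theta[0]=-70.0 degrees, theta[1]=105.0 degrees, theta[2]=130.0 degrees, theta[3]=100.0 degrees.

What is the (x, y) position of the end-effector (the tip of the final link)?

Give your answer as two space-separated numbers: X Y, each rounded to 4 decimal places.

joint[0] = (0.0000, 0.0000)  (base)
link 0: phi[0] = -70 = -70 deg
  cos(-70 deg) = 0.3420, sin(-70 deg) = -0.9397
  joint[1] = (0.0000, 0.0000) + 7.5 * (0.3420, -0.9397) = (0.0000 + 2.5652, 0.0000 + -7.0477) = (2.5652, -7.0477)
link 1: phi[1] = -70 + 105 = 35 deg
  cos(35 deg) = 0.8192, sin(35 deg) = 0.5736
  joint[2] = (2.5652, -7.0477) + 8.6 * (0.8192, 0.5736) = (2.5652 + 7.0447, -7.0477 + 4.9328) = (9.6099, -2.1149)
link 2: phi[2] = -70 + 105 + 130 = 165 deg
  cos(165 deg) = -0.9659, sin(165 deg) = 0.2588
  joint[3] = (9.6099, -2.1149) + 6.5 * (-0.9659, 0.2588) = (9.6099 + -6.2785, -2.1149 + 1.6823) = (3.3313, -0.4326)
link 3: phi[3] = -70 + 105 + 130 + 100 = 265 deg
  cos(265 deg) = -0.0872, sin(265 deg) = -0.9962
  joint[4] = (3.3313, -0.4326) + 1.7 * (-0.0872, -0.9962) = (3.3313 + -0.1482, -0.4326 + -1.6935) = (3.1832, -2.1261)
End effector: (3.1832, -2.1261)

Answer: 3.1832 -2.1261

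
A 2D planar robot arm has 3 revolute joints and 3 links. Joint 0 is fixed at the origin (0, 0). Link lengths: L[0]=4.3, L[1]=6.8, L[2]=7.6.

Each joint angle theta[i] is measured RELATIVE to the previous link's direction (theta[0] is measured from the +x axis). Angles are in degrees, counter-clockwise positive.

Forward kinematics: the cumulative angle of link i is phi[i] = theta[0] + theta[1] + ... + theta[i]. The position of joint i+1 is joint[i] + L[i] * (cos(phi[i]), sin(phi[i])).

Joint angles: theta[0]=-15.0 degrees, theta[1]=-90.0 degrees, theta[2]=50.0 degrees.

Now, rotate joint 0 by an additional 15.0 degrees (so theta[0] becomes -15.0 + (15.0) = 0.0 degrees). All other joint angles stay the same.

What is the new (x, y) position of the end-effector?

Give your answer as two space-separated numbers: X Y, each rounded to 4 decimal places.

Answer: 10.1219 -11.6852

Derivation:
joint[0] = (0.0000, 0.0000)  (base)
link 0: phi[0] = 0 = 0 deg
  cos(0 deg) = 1.0000, sin(0 deg) = 0.0000
  joint[1] = (0.0000, 0.0000) + 4.3 * (1.0000, 0.0000) = (0.0000 + 4.3000, 0.0000 + 0.0000) = (4.3000, 0.0000)
link 1: phi[1] = 0 + -90 = -90 deg
  cos(-90 deg) = 0.0000, sin(-90 deg) = -1.0000
  joint[2] = (4.3000, 0.0000) + 6.8 * (0.0000, -1.0000) = (4.3000 + 0.0000, 0.0000 + -6.8000) = (4.3000, -6.8000)
link 2: phi[2] = 0 + -90 + 50 = -40 deg
  cos(-40 deg) = 0.7660, sin(-40 deg) = -0.6428
  joint[3] = (4.3000, -6.8000) + 7.6 * (0.7660, -0.6428) = (4.3000 + 5.8219, -6.8000 + -4.8852) = (10.1219, -11.6852)
End effector: (10.1219, -11.6852)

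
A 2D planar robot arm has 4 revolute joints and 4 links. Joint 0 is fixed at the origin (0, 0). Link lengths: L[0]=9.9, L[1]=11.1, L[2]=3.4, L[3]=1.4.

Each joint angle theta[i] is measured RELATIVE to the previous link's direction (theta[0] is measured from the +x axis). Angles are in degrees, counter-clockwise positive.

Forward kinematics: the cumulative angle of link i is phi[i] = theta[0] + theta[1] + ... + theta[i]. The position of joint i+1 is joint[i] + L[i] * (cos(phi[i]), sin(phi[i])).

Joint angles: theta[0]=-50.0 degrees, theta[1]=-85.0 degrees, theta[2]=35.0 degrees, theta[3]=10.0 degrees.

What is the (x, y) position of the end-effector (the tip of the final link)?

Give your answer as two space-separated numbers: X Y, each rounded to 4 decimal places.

joint[0] = (0.0000, 0.0000)  (base)
link 0: phi[0] = -50 = -50 deg
  cos(-50 deg) = 0.6428, sin(-50 deg) = -0.7660
  joint[1] = (0.0000, 0.0000) + 9.9 * (0.6428, -0.7660) = (0.0000 + 6.3636, 0.0000 + -7.5838) = (6.3636, -7.5838)
link 1: phi[1] = -50 + -85 = -135 deg
  cos(-135 deg) = -0.7071, sin(-135 deg) = -0.7071
  joint[2] = (6.3636, -7.5838) + 11.1 * (-0.7071, -0.7071) = (6.3636 + -7.8489, -7.5838 + -7.8489) = (-1.4853, -15.4327)
link 2: phi[2] = -50 + -85 + 35 = -100 deg
  cos(-100 deg) = -0.1736, sin(-100 deg) = -0.9848
  joint[3] = (-1.4853, -15.4327) + 3.4 * (-0.1736, -0.9848) = (-1.4853 + -0.5904, -15.4327 + -3.3483) = (-2.0757, -18.7811)
link 3: phi[3] = -50 + -85 + 35 + 10 = -90 deg
  cos(-90 deg) = 0.0000, sin(-90 deg) = -1.0000
  joint[4] = (-2.0757, -18.7811) + 1.4 * (0.0000, -1.0000) = (-2.0757 + 0.0000, -18.7811 + -1.4000) = (-2.0757, -20.1811)
End effector: (-2.0757, -20.1811)

Answer: -2.0757 -20.1811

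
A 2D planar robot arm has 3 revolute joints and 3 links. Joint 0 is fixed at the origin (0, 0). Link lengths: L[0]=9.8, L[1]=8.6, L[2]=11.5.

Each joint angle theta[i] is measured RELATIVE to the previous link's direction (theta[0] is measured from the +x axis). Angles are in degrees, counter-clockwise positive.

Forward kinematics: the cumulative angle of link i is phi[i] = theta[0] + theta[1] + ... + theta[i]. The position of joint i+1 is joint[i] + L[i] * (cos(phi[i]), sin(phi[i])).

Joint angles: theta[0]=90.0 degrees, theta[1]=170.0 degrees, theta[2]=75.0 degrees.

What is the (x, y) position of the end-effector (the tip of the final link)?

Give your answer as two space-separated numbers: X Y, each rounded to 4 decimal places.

joint[0] = (0.0000, 0.0000)  (base)
link 0: phi[0] = 90 = 90 deg
  cos(90 deg) = 0.0000, sin(90 deg) = 1.0000
  joint[1] = (0.0000, 0.0000) + 9.8 * (0.0000, 1.0000) = (0.0000 + 0.0000, 0.0000 + 9.8000) = (0.0000, 9.8000)
link 1: phi[1] = 90 + 170 = 260 deg
  cos(260 deg) = -0.1736, sin(260 deg) = -0.9848
  joint[2] = (0.0000, 9.8000) + 8.6 * (-0.1736, -0.9848) = (0.0000 + -1.4934, 9.8000 + -8.4693) = (-1.4934, 1.3307)
link 2: phi[2] = 90 + 170 + 75 = 335 deg
  cos(335 deg) = 0.9063, sin(335 deg) = -0.4226
  joint[3] = (-1.4934, 1.3307) + 11.5 * (0.9063, -0.4226) = (-1.4934 + 10.4225, 1.3307 + -4.8601) = (8.9292, -3.5295)
End effector: (8.9292, -3.5295)

Answer: 8.9292 -3.5295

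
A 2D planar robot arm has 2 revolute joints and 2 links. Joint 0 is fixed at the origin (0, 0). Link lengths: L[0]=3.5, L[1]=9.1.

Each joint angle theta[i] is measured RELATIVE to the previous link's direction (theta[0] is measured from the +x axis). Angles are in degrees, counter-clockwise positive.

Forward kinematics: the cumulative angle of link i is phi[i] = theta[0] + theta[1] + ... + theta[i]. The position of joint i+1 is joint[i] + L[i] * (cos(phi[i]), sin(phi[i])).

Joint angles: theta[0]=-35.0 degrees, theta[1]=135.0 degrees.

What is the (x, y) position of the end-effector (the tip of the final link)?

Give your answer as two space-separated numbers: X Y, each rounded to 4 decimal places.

Answer: 1.2868 6.9542

Derivation:
joint[0] = (0.0000, 0.0000)  (base)
link 0: phi[0] = -35 = -35 deg
  cos(-35 deg) = 0.8192, sin(-35 deg) = -0.5736
  joint[1] = (0.0000, 0.0000) + 3.5 * (0.8192, -0.5736) = (0.0000 + 2.8670, 0.0000 + -2.0075) = (2.8670, -2.0075)
link 1: phi[1] = -35 + 135 = 100 deg
  cos(100 deg) = -0.1736, sin(100 deg) = 0.9848
  joint[2] = (2.8670, -2.0075) + 9.1 * (-0.1736, 0.9848) = (2.8670 + -1.5802, -2.0075 + 8.9618) = (1.2868, 6.9542)
End effector: (1.2868, 6.9542)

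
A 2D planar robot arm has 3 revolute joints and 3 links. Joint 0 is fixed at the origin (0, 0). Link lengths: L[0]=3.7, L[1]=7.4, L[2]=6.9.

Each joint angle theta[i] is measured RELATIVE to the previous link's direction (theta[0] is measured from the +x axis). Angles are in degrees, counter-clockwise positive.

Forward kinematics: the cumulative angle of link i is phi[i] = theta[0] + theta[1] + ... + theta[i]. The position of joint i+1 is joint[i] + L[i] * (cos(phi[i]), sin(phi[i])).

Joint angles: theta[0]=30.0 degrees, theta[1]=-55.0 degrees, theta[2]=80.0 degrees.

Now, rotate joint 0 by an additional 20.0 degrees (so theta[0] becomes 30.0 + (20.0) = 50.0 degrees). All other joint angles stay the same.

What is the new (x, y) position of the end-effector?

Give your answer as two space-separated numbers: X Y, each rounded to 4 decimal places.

joint[0] = (0.0000, 0.0000)  (base)
link 0: phi[0] = 50 = 50 deg
  cos(50 deg) = 0.6428, sin(50 deg) = 0.7660
  joint[1] = (0.0000, 0.0000) + 3.7 * (0.6428, 0.7660) = (0.0000 + 2.3783, 0.0000 + 2.8344) = (2.3783, 2.8344)
link 1: phi[1] = 50 + -55 = -5 deg
  cos(-5 deg) = 0.9962, sin(-5 deg) = -0.0872
  joint[2] = (2.3783, 2.8344) + 7.4 * (0.9962, -0.0872) = (2.3783 + 7.3718, 2.8344 + -0.6450) = (9.7502, 2.1894)
link 2: phi[2] = 50 + -55 + 80 = 75 deg
  cos(75 deg) = 0.2588, sin(75 deg) = 0.9659
  joint[3] = (9.7502, 2.1894) + 6.9 * (0.2588, 0.9659) = (9.7502 + 1.7859, 2.1894 + 6.6649) = (11.5360, 8.8543)
End effector: (11.5360, 8.8543)

Answer: 11.5360 8.8543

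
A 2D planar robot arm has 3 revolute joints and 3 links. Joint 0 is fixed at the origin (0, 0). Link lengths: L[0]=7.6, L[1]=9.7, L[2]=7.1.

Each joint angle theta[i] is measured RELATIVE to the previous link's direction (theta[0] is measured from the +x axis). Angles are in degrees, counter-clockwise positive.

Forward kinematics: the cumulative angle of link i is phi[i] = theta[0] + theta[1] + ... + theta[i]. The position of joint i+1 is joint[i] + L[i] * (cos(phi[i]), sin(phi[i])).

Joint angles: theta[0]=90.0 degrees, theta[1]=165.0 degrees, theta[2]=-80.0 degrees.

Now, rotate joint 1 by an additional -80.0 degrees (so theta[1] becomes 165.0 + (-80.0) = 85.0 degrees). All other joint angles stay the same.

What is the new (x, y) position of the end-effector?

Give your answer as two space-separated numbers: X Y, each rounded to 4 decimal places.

Answer: -10.2819 15.5184

Derivation:
joint[0] = (0.0000, 0.0000)  (base)
link 0: phi[0] = 90 = 90 deg
  cos(90 deg) = 0.0000, sin(90 deg) = 1.0000
  joint[1] = (0.0000, 0.0000) + 7.6 * (0.0000, 1.0000) = (0.0000 + 0.0000, 0.0000 + 7.6000) = (0.0000, 7.6000)
link 1: phi[1] = 90 + 85 = 175 deg
  cos(175 deg) = -0.9962, sin(175 deg) = 0.0872
  joint[2] = (0.0000, 7.6000) + 9.7 * (-0.9962, 0.0872) = (0.0000 + -9.6631, 7.6000 + 0.8454) = (-9.6631, 8.4454)
link 2: phi[2] = 90 + 85 + -80 = 95 deg
  cos(95 deg) = -0.0872, sin(95 deg) = 0.9962
  joint[3] = (-9.6631, 8.4454) + 7.1 * (-0.0872, 0.9962) = (-9.6631 + -0.6188, 8.4454 + 7.0730) = (-10.2819, 15.5184)
End effector: (-10.2819, 15.5184)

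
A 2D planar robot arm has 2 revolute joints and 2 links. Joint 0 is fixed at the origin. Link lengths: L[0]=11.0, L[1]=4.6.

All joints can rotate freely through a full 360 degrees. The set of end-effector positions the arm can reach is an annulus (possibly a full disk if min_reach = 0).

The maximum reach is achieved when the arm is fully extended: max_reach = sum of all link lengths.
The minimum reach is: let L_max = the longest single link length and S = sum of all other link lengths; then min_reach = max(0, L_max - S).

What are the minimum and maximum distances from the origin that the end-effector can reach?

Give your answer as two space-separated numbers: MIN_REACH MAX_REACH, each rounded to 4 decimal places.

Answer: 6.4000 15.6000

Derivation:
Link lengths: [11.0, 4.6]
max_reach = 11 + 4.6 = 15.6
L_max = max([11.0, 4.6]) = 11
S (sum of others) = 15.6 - 11 = 4.6
min_reach = max(0, 11 - 4.6) = max(0, 6.4) = 6.4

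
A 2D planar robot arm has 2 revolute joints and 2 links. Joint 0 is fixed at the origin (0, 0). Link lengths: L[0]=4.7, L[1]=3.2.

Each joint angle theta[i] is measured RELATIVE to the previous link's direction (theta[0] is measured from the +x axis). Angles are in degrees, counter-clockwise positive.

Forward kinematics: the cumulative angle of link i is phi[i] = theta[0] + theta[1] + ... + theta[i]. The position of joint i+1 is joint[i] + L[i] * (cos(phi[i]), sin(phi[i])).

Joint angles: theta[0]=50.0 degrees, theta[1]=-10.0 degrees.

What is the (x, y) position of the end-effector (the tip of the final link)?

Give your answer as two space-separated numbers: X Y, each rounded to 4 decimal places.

joint[0] = (0.0000, 0.0000)  (base)
link 0: phi[0] = 50 = 50 deg
  cos(50 deg) = 0.6428, sin(50 deg) = 0.7660
  joint[1] = (0.0000, 0.0000) + 4.7 * (0.6428, 0.7660) = (0.0000 + 3.0211, 0.0000 + 3.6004) = (3.0211, 3.6004)
link 1: phi[1] = 50 + -10 = 40 deg
  cos(40 deg) = 0.7660, sin(40 deg) = 0.6428
  joint[2] = (3.0211, 3.6004) + 3.2 * (0.7660, 0.6428) = (3.0211 + 2.4513, 3.6004 + 2.0569) = (5.4724, 5.6573)
End effector: (5.4724, 5.6573)

Answer: 5.4724 5.6573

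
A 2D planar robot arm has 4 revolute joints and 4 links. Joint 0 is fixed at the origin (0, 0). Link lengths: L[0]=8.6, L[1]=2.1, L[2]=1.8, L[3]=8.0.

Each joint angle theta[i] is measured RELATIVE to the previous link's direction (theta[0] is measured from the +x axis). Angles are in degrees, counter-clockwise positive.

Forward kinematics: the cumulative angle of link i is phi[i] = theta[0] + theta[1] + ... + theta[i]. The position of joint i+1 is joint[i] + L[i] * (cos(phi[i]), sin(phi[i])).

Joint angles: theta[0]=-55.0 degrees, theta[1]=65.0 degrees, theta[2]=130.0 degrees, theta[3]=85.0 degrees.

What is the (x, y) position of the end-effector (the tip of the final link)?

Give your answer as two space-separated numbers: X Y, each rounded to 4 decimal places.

Answer: -0.0349 -11.1799

Derivation:
joint[0] = (0.0000, 0.0000)  (base)
link 0: phi[0] = -55 = -55 deg
  cos(-55 deg) = 0.5736, sin(-55 deg) = -0.8192
  joint[1] = (0.0000, 0.0000) + 8.6 * (0.5736, -0.8192) = (0.0000 + 4.9328, 0.0000 + -7.0447) = (4.9328, -7.0447)
link 1: phi[1] = -55 + 65 = 10 deg
  cos(10 deg) = 0.9848, sin(10 deg) = 0.1736
  joint[2] = (4.9328, -7.0447) + 2.1 * (0.9848, 0.1736) = (4.9328 + 2.0681, -7.0447 + 0.3647) = (7.0009, -6.6800)
link 2: phi[2] = -55 + 65 + 130 = 140 deg
  cos(140 deg) = -0.7660, sin(140 deg) = 0.6428
  joint[3] = (7.0009, -6.6800) + 1.8 * (-0.7660, 0.6428) = (7.0009 + -1.3789, -6.6800 + 1.1570) = (5.6220, -5.5230)
link 3: phi[3] = -55 + 65 + 130 + 85 = 225 deg
  cos(225 deg) = -0.7071, sin(225 deg) = -0.7071
  joint[4] = (5.6220, -5.5230) + 8 * (-0.7071, -0.7071) = (5.6220 + -5.6569, -5.5230 + -5.6569) = (-0.0349, -11.1799)
End effector: (-0.0349, -11.1799)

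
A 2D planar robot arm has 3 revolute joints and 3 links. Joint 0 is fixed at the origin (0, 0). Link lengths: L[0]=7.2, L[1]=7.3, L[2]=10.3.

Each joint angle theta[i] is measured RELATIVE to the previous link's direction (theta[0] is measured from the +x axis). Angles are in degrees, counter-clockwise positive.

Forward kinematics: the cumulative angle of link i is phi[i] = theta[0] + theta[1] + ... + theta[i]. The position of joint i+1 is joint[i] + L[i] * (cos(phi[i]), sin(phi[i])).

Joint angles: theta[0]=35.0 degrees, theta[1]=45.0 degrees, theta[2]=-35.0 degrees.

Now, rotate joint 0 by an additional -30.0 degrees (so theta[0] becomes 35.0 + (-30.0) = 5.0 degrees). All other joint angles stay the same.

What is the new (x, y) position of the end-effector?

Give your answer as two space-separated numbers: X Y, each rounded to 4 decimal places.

Answer: 21.8140 8.8855

Derivation:
joint[0] = (0.0000, 0.0000)  (base)
link 0: phi[0] = 5 = 5 deg
  cos(5 deg) = 0.9962, sin(5 deg) = 0.0872
  joint[1] = (0.0000, 0.0000) + 7.2 * (0.9962, 0.0872) = (0.0000 + 7.1726, 0.0000 + 0.6275) = (7.1726, 0.6275)
link 1: phi[1] = 5 + 45 = 50 deg
  cos(50 deg) = 0.6428, sin(50 deg) = 0.7660
  joint[2] = (7.1726, 0.6275) + 7.3 * (0.6428, 0.7660) = (7.1726 + 4.6923, 0.6275 + 5.5921) = (11.8650, 6.2196)
link 2: phi[2] = 5 + 45 + -35 = 15 deg
  cos(15 deg) = 0.9659, sin(15 deg) = 0.2588
  joint[3] = (11.8650, 6.2196) + 10.3 * (0.9659, 0.2588) = (11.8650 + 9.9490, 6.2196 + 2.6658) = (21.8140, 8.8855)
End effector: (21.8140, 8.8855)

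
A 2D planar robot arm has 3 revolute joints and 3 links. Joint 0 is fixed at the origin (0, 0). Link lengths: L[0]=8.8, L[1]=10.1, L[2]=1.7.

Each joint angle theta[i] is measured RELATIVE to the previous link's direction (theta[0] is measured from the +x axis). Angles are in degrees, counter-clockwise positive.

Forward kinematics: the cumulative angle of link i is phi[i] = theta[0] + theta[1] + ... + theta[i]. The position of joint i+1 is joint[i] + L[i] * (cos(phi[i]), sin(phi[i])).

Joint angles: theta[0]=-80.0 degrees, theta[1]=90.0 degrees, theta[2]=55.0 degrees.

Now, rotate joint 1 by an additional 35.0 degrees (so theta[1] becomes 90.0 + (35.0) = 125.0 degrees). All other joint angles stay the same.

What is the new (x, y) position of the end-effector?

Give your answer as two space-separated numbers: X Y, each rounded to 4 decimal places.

joint[0] = (0.0000, 0.0000)  (base)
link 0: phi[0] = -80 = -80 deg
  cos(-80 deg) = 0.1736, sin(-80 deg) = -0.9848
  joint[1] = (0.0000, 0.0000) + 8.8 * (0.1736, -0.9848) = (0.0000 + 1.5281, 0.0000 + -8.6663) = (1.5281, -8.6663)
link 1: phi[1] = -80 + 125 = 45 deg
  cos(45 deg) = 0.7071, sin(45 deg) = 0.7071
  joint[2] = (1.5281, -8.6663) + 10.1 * (0.7071, 0.7071) = (1.5281 + 7.1418, -8.6663 + 7.1418) = (8.6699, -1.5245)
link 2: phi[2] = -80 + 125 + 55 = 100 deg
  cos(100 deg) = -0.1736, sin(100 deg) = 0.9848
  joint[3] = (8.6699, -1.5245) + 1.7 * (-0.1736, 0.9848) = (8.6699 + -0.2952, -1.5245 + 1.6742) = (8.3747, 0.1496)
End effector: (8.3747, 0.1496)

Answer: 8.3747 0.1496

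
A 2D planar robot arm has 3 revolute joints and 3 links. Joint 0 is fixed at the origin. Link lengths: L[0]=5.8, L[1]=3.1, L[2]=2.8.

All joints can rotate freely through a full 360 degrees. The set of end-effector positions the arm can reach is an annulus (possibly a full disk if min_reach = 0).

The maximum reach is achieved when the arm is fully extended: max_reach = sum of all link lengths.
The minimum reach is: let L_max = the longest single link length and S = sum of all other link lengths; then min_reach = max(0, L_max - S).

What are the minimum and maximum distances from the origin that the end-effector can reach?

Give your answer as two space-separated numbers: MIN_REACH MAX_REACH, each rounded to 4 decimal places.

Link lengths: [5.8, 3.1, 2.8]
max_reach = 5.8 + 3.1 + 2.8 = 11.7
L_max = max([5.8, 3.1, 2.8]) = 5.8
S (sum of others) = 11.7 - 5.8 = 5.9
min_reach = max(0, 5.8 - 5.9) = max(0, -0.1) = 0

Answer: 0.0000 11.7000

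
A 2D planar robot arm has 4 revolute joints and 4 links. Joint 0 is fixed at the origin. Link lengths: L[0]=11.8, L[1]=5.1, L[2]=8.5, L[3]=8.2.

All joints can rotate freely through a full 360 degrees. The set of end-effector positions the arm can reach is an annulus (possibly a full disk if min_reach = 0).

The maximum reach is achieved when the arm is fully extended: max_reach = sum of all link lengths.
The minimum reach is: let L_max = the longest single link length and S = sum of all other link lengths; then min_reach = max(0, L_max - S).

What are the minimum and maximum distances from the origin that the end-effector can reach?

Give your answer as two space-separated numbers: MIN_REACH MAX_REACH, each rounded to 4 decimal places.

Link lengths: [11.8, 5.1, 8.5, 8.2]
max_reach = 11.8 + 5.1 + 8.5 + 8.2 = 33.6
L_max = max([11.8, 5.1, 8.5, 8.2]) = 11.8
S (sum of others) = 33.6 - 11.8 = 21.8
min_reach = max(0, 11.8 - 21.8) = max(0, -10) = 0

Answer: 0.0000 33.6000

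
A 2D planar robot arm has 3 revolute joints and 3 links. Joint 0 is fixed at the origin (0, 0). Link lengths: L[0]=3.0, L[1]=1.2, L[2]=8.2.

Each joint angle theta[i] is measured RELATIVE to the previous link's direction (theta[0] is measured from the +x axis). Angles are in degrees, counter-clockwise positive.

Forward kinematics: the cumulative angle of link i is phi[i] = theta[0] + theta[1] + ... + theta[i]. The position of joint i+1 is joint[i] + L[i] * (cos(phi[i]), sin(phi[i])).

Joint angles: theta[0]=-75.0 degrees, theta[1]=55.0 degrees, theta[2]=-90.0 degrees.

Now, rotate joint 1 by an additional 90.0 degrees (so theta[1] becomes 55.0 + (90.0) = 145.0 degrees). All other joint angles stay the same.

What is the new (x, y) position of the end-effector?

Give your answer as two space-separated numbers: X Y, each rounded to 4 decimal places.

Answer: 8.8924 -4.5747

Derivation:
joint[0] = (0.0000, 0.0000)  (base)
link 0: phi[0] = -75 = -75 deg
  cos(-75 deg) = 0.2588, sin(-75 deg) = -0.9659
  joint[1] = (0.0000, 0.0000) + 3 * (0.2588, -0.9659) = (0.0000 + 0.7765, 0.0000 + -2.8978) = (0.7765, -2.8978)
link 1: phi[1] = -75 + 145 = 70 deg
  cos(70 deg) = 0.3420, sin(70 deg) = 0.9397
  joint[2] = (0.7765, -2.8978) + 1.2 * (0.3420, 0.9397) = (0.7765 + 0.4104, -2.8978 + 1.1276) = (1.1869, -1.7701)
link 2: phi[2] = -75 + 145 + -90 = -20 deg
  cos(-20 deg) = 0.9397, sin(-20 deg) = -0.3420
  joint[3] = (1.1869, -1.7701) + 8.2 * (0.9397, -0.3420) = (1.1869 + 7.7055, -1.7701 + -2.8046) = (8.8924, -4.5747)
End effector: (8.8924, -4.5747)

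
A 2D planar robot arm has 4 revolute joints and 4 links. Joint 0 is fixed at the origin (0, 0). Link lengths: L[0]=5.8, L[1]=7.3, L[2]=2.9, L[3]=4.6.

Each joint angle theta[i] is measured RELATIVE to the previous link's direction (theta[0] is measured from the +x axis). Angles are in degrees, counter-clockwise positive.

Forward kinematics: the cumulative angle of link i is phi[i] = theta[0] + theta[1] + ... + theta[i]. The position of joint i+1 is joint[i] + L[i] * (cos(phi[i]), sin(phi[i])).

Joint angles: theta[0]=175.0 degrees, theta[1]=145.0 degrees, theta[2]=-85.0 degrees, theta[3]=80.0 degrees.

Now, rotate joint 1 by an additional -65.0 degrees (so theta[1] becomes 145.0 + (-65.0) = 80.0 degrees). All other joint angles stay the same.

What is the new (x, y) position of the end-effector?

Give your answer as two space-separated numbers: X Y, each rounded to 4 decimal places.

Answer: -12.0965 -10.3648

Derivation:
joint[0] = (0.0000, 0.0000)  (base)
link 0: phi[0] = 175 = 175 deg
  cos(175 deg) = -0.9962, sin(175 deg) = 0.0872
  joint[1] = (0.0000, 0.0000) + 5.8 * (-0.9962, 0.0872) = (0.0000 + -5.7779, 0.0000 + 0.5055) = (-5.7779, 0.5055)
link 1: phi[1] = 175 + 80 = 255 deg
  cos(255 deg) = -0.2588, sin(255 deg) = -0.9659
  joint[2] = (-5.7779, 0.5055) + 7.3 * (-0.2588, -0.9659) = (-5.7779 + -1.8894, 0.5055 + -7.0513) = (-7.6673, -6.5458)
link 2: phi[2] = 175 + 80 + -85 = 170 deg
  cos(170 deg) = -0.9848, sin(170 deg) = 0.1736
  joint[3] = (-7.6673, -6.5458) + 2.9 * (-0.9848, 0.1736) = (-7.6673 + -2.8559, -6.5458 + 0.5036) = (-10.5233, -6.0422)
link 3: phi[3] = 175 + 80 + -85 + 80 = 250 deg
  cos(250 deg) = -0.3420, sin(250 deg) = -0.9397
  joint[4] = (-10.5233, -6.0422) + 4.6 * (-0.3420, -0.9397) = (-10.5233 + -1.5733, -6.0422 + -4.3226) = (-12.0965, -10.3648)
End effector: (-12.0965, -10.3648)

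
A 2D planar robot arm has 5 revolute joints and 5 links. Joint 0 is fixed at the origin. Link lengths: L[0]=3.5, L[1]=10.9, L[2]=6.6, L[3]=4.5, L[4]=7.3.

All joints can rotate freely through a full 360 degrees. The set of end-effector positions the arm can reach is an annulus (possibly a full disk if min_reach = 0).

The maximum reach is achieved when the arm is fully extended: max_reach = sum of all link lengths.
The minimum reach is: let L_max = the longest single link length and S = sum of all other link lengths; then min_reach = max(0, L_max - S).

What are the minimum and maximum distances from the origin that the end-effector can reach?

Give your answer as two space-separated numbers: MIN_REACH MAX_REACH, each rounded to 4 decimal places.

Answer: 0.0000 32.8000

Derivation:
Link lengths: [3.5, 10.9, 6.6, 4.5, 7.3]
max_reach = 3.5 + 10.9 + 6.6 + 4.5 + 7.3 = 32.8
L_max = max([3.5, 10.9, 6.6, 4.5, 7.3]) = 10.9
S (sum of others) = 32.8 - 10.9 = 21.9
min_reach = max(0, 10.9 - 21.9) = max(0, -11) = 0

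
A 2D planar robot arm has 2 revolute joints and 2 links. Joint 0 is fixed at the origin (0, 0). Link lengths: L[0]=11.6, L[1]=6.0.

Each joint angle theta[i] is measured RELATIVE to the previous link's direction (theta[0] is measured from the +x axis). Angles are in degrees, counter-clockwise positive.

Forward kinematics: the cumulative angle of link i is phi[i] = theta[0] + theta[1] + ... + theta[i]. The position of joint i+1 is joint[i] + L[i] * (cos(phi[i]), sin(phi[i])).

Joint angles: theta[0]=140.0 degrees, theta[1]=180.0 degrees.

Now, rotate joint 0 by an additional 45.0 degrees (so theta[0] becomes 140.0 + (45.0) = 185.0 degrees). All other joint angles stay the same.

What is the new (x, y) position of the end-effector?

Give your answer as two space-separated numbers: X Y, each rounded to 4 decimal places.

joint[0] = (0.0000, 0.0000)  (base)
link 0: phi[0] = 185 = 185 deg
  cos(185 deg) = -0.9962, sin(185 deg) = -0.0872
  joint[1] = (0.0000, 0.0000) + 11.6 * (-0.9962, -0.0872) = (0.0000 + -11.5559, 0.0000 + -1.0110) = (-11.5559, -1.0110)
link 1: phi[1] = 185 + 180 = 365 deg
  cos(365 deg) = 0.9962, sin(365 deg) = 0.0872
  joint[2] = (-11.5559, -1.0110) + 6 * (0.9962, 0.0872) = (-11.5559 + 5.9772, -1.0110 + 0.5229) = (-5.5787, -0.4881)
End effector: (-5.5787, -0.4881)

Answer: -5.5787 -0.4881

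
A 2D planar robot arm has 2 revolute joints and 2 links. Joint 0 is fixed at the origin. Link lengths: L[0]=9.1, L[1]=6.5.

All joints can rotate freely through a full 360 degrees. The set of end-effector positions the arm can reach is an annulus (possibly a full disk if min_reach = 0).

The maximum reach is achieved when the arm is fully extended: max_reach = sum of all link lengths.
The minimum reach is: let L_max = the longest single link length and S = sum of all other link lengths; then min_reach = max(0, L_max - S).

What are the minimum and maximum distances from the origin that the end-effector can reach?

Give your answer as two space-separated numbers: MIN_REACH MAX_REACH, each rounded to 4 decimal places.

Answer: 2.6000 15.6000

Derivation:
Link lengths: [9.1, 6.5]
max_reach = 9.1 + 6.5 = 15.6
L_max = max([9.1, 6.5]) = 9.1
S (sum of others) = 15.6 - 9.1 = 6.5
min_reach = max(0, 9.1 - 6.5) = max(0, 2.6) = 2.6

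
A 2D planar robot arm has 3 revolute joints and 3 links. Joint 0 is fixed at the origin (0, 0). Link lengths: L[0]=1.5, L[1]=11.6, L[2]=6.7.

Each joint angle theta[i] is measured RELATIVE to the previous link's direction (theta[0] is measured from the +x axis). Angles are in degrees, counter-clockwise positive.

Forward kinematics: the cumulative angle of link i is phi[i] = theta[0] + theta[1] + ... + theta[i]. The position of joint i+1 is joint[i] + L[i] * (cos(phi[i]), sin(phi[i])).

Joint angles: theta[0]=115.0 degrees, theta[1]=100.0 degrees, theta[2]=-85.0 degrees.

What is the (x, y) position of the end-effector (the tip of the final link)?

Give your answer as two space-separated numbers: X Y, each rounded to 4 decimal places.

joint[0] = (0.0000, 0.0000)  (base)
link 0: phi[0] = 115 = 115 deg
  cos(115 deg) = -0.4226, sin(115 deg) = 0.9063
  joint[1] = (0.0000, 0.0000) + 1.5 * (-0.4226, 0.9063) = (0.0000 + -0.6339, 0.0000 + 1.3595) = (-0.6339, 1.3595)
link 1: phi[1] = 115 + 100 = 215 deg
  cos(215 deg) = -0.8192, sin(215 deg) = -0.5736
  joint[2] = (-0.6339, 1.3595) + 11.6 * (-0.8192, -0.5736) = (-0.6339 + -9.5022, 1.3595 + -6.6535) = (-10.1361, -5.2940)
link 2: phi[2] = 115 + 100 + -85 = 130 deg
  cos(130 deg) = -0.6428, sin(130 deg) = 0.7660
  joint[3] = (-10.1361, -5.2940) + 6.7 * (-0.6428, 0.7660) = (-10.1361 + -4.3067, -5.2940 + 5.1325) = (-14.4428, -0.1615)
End effector: (-14.4428, -0.1615)

Answer: -14.4428 -0.1615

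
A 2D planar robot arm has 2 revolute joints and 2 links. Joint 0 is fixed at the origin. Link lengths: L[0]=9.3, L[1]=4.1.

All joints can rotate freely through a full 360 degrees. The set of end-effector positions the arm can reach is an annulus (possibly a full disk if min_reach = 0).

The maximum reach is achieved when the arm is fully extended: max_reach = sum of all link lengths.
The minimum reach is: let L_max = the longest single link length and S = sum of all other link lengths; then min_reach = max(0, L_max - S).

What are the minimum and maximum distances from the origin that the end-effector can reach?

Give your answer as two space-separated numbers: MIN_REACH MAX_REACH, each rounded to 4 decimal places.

Link lengths: [9.3, 4.1]
max_reach = 9.3 + 4.1 = 13.4
L_max = max([9.3, 4.1]) = 9.3
S (sum of others) = 13.4 - 9.3 = 4.1
min_reach = max(0, 9.3 - 4.1) = max(0, 5.2) = 5.2

Answer: 5.2000 13.4000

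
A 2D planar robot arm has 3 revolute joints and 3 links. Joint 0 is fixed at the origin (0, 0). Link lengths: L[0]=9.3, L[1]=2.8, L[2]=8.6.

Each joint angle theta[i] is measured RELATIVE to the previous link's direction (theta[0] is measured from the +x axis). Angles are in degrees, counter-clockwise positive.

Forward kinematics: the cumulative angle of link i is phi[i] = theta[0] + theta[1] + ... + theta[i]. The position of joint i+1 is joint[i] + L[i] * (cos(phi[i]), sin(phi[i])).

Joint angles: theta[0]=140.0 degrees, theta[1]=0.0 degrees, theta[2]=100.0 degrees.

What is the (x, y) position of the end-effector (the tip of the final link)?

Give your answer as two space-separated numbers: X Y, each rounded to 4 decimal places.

joint[0] = (0.0000, 0.0000)  (base)
link 0: phi[0] = 140 = 140 deg
  cos(140 deg) = -0.7660, sin(140 deg) = 0.6428
  joint[1] = (0.0000, 0.0000) + 9.3 * (-0.7660, 0.6428) = (0.0000 + -7.1242, 0.0000 + 5.9779) = (-7.1242, 5.9779)
link 1: phi[1] = 140 + 0 = 140 deg
  cos(140 deg) = -0.7660, sin(140 deg) = 0.6428
  joint[2] = (-7.1242, 5.9779) + 2.8 * (-0.7660, 0.6428) = (-7.1242 + -2.1449, 5.9779 + 1.7998) = (-9.2691, 7.7777)
link 2: phi[2] = 140 + 0 + 100 = 240 deg
  cos(240 deg) = -0.5000, sin(240 deg) = -0.8660
  joint[3] = (-9.2691, 7.7777) + 8.6 * (-0.5000, -0.8660) = (-9.2691 + -4.3000, 7.7777 + -7.4478) = (-13.5691, 0.3299)
End effector: (-13.5691, 0.3299)

Answer: -13.5691 0.3299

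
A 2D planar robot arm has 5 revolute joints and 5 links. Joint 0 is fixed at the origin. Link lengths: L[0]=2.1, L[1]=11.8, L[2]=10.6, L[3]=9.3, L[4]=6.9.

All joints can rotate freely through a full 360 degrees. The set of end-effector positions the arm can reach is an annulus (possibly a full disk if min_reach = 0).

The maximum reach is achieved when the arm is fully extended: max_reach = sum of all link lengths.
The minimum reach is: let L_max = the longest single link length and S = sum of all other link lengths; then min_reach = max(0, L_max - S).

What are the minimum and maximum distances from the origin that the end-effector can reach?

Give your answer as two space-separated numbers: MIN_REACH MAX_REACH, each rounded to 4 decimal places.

Answer: 0.0000 40.7000

Derivation:
Link lengths: [2.1, 11.8, 10.6, 9.3, 6.9]
max_reach = 2.1 + 11.8 + 10.6 + 9.3 + 6.9 = 40.7
L_max = max([2.1, 11.8, 10.6, 9.3, 6.9]) = 11.8
S (sum of others) = 40.7 - 11.8 = 28.9
min_reach = max(0, 11.8 - 28.9) = max(0, -17.1) = 0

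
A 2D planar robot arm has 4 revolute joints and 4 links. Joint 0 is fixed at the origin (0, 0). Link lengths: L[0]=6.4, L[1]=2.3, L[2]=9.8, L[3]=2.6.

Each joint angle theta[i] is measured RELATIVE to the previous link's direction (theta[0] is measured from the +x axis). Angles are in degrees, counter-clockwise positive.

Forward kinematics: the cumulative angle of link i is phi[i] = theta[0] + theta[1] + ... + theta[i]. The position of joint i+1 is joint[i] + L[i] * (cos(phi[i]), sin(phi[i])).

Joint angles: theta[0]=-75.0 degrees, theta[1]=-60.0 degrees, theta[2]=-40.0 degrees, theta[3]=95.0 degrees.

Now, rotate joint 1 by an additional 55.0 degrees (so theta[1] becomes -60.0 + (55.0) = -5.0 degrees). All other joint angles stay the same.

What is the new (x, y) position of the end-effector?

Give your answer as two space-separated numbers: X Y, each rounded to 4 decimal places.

joint[0] = (0.0000, 0.0000)  (base)
link 0: phi[0] = -75 = -75 deg
  cos(-75 deg) = 0.2588, sin(-75 deg) = -0.9659
  joint[1] = (0.0000, 0.0000) + 6.4 * (0.2588, -0.9659) = (0.0000 + 1.6564, 0.0000 + -6.1819) = (1.6564, -6.1819)
link 1: phi[1] = -75 + -5 = -80 deg
  cos(-80 deg) = 0.1736, sin(-80 deg) = -0.9848
  joint[2] = (1.6564, -6.1819) + 2.3 * (0.1736, -0.9848) = (1.6564 + 0.3994, -6.1819 + -2.2651) = (2.0558, -8.4470)
link 2: phi[2] = -75 + -5 + -40 = -120 deg
  cos(-120 deg) = -0.5000, sin(-120 deg) = -0.8660
  joint[3] = (2.0558, -8.4470) + 9.8 * (-0.5000, -0.8660) = (2.0558 + -4.9000, -8.4470 + -8.4870) = (-2.8442, -16.9340)
link 3: phi[3] = -75 + -5 + -40 + 95 = -25 deg
  cos(-25 deg) = 0.9063, sin(-25 deg) = -0.4226
  joint[4] = (-2.8442, -16.9340) + 2.6 * (0.9063, -0.4226) = (-2.8442 + 2.3564, -16.9340 + -1.0988) = (-0.4878, -18.0328)
End effector: (-0.4878, -18.0328)

Answer: -0.4878 -18.0328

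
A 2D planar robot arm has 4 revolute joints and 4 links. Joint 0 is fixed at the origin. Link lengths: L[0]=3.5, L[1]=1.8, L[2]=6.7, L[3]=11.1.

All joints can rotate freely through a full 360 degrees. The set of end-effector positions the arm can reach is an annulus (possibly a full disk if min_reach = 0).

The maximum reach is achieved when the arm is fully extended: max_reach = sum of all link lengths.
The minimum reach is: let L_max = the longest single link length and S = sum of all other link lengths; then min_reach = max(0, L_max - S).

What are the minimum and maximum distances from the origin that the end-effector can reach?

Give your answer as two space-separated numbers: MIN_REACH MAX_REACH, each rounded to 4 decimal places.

Answer: 0.0000 23.1000

Derivation:
Link lengths: [3.5, 1.8, 6.7, 11.1]
max_reach = 3.5 + 1.8 + 6.7 + 11.1 = 23.1
L_max = max([3.5, 1.8, 6.7, 11.1]) = 11.1
S (sum of others) = 23.1 - 11.1 = 12
min_reach = max(0, 11.1 - 12) = max(0, -0.9) = 0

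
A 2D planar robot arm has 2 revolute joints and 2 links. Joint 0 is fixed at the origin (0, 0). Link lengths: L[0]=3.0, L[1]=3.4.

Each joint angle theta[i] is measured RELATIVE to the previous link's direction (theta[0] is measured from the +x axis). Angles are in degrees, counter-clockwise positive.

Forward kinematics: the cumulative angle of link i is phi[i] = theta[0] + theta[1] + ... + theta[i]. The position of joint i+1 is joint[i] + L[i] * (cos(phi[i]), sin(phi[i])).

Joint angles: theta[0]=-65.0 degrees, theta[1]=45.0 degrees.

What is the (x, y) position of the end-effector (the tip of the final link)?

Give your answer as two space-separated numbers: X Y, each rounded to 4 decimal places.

Answer: 4.4628 -3.8818

Derivation:
joint[0] = (0.0000, 0.0000)  (base)
link 0: phi[0] = -65 = -65 deg
  cos(-65 deg) = 0.4226, sin(-65 deg) = -0.9063
  joint[1] = (0.0000, 0.0000) + 3 * (0.4226, -0.9063) = (0.0000 + 1.2679, 0.0000 + -2.7189) = (1.2679, -2.7189)
link 1: phi[1] = -65 + 45 = -20 deg
  cos(-20 deg) = 0.9397, sin(-20 deg) = -0.3420
  joint[2] = (1.2679, -2.7189) + 3.4 * (0.9397, -0.3420) = (1.2679 + 3.1950, -2.7189 + -1.1629) = (4.4628, -3.8818)
End effector: (4.4628, -3.8818)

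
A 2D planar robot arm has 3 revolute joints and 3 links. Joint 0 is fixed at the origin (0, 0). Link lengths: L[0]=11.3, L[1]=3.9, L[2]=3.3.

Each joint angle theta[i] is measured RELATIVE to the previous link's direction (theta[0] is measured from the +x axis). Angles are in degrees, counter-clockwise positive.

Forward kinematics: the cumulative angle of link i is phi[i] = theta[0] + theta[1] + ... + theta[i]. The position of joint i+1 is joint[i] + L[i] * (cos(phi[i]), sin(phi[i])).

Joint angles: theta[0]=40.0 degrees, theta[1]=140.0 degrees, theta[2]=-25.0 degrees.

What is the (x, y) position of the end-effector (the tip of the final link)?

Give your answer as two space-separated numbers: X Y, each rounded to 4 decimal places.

Answer: 1.7655 8.6581

Derivation:
joint[0] = (0.0000, 0.0000)  (base)
link 0: phi[0] = 40 = 40 deg
  cos(40 deg) = 0.7660, sin(40 deg) = 0.6428
  joint[1] = (0.0000, 0.0000) + 11.3 * (0.7660, 0.6428) = (0.0000 + 8.6563, 0.0000 + 7.2635) = (8.6563, 7.2635)
link 1: phi[1] = 40 + 140 = 180 deg
  cos(180 deg) = -1.0000, sin(180 deg) = 0.0000
  joint[2] = (8.6563, 7.2635) + 3.9 * (-1.0000, 0.0000) = (8.6563 + -3.9000, 7.2635 + 0.0000) = (4.7563, 7.2635)
link 2: phi[2] = 40 + 140 + -25 = 155 deg
  cos(155 deg) = -0.9063, sin(155 deg) = 0.4226
  joint[3] = (4.7563, 7.2635) + 3.3 * (-0.9063, 0.4226) = (4.7563 + -2.9908, 7.2635 + 1.3946) = (1.7655, 8.6581)
End effector: (1.7655, 8.6581)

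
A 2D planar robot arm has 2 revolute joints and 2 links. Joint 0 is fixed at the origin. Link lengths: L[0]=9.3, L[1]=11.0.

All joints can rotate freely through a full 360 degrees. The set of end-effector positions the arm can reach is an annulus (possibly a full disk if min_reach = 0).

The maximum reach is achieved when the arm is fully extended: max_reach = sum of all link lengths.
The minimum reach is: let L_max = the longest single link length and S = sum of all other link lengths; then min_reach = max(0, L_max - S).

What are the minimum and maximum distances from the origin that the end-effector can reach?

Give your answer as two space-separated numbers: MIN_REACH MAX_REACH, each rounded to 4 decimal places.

Answer: 1.7000 20.3000

Derivation:
Link lengths: [9.3, 11.0]
max_reach = 9.3 + 11 = 20.3
L_max = max([9.3, 11.0]) = 11
S (sum of others) = 20.3 - 11 = 9.3
min_reach = max(0, 11 - 9.3) = max(0, 1.7) = 1.7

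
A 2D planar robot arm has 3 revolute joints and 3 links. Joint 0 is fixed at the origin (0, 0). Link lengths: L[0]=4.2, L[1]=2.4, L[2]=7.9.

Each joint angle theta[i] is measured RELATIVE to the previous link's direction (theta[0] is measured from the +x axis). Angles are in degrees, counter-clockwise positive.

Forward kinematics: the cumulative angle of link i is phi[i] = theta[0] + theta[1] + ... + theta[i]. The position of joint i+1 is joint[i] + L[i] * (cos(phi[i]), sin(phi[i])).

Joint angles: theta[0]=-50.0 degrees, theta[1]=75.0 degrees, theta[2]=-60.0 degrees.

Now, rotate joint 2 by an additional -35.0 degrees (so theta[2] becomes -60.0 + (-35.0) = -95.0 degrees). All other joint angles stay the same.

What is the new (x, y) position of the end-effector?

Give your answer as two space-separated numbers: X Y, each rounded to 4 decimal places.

joint[0] = (0.0000, 0.0000)  (base)
link 0: phi[0] = -50 = -50 deg
  cos(-50 deg) = 0.6428, sin(-50 deg) = -0.7660
  joint[1] = (0.0000, 0.0000) + 4.2 * (0.6428, -0.7660) = (0.0000 + 2.6997, 0.0000 + -3.2174) = (2.6997, -3.2174)
link 1: phi[1] = -50 + 75 = 25 deg
  cos(25 deg) = 0.9063, sin(25 deg) = 0.4226
  joint[2] = (2.6997, -3.2174) + 2.4 * (0.9063, 0.4226) = (2.6997 + 2.1751, -3.2174 + 1.0143) = (4.8748, -2.2031)
link 2: phi[2] = -50 + 75 + -95 = -70 deg
  cos(-70 deg) = 0.3420, sin(-70 deg) = -0.9397
  joint[3] = (4.8748, -2.2031) + 7.9 * (0.3420, -0.9397) = (4.8748 + 2.7020, -2.2031 + -7.4236) = (7.5768, -9.6267)
End effector: (7.5768, -9.6267)

Answer: 7.5768 -9.6267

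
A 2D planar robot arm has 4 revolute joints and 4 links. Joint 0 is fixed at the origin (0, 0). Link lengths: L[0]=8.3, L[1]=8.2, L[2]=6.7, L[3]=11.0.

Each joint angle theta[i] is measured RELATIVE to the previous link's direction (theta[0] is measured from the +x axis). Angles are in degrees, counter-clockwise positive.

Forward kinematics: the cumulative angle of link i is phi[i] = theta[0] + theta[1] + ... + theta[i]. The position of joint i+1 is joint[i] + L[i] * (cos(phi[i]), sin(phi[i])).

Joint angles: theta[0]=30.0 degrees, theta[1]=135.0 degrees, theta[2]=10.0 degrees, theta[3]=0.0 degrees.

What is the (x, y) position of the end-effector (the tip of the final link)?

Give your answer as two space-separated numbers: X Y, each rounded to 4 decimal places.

joint[0] = (0.0000, 0.0000)  (base)
link 0: phi[0] = 30 = 30 deg
  cos(30 deg) = 0.8660, sin(30 deg) = 0.5000
  joint[1] = (0.0000, 0.0000) + 8.3 * (0.8660, 0.5000) = (0.0000 + 7.1880, 0.0000 + 4.1500) = (7.1880, 4.1500)
link 1: phi[1] = 30 + 135 = 165 deg
  cos(165 deg) = -0.9659, sin(165 deg) = 0.2588
  joint[2] = (7.1880, 4.1500) + 8.2 * (-0.9659, 0.2588) = (7.1880 + -7.9206, 4.1500 + 2.1223) = (-0.7326, 6.2723)
link 2: phi[2] = 30 + 135 + 10 = 175 deg
  cos(175 deg) = -0.9962, sin(175 deg) = 0.0872
  joint[3] = (-0.7326, 6.2723) + 6.7 * (-0.9962, 0.0872) = (-0.7326 + -6.6745, 6.2723 + 0.5839) = (-7.4071, 6.8563)
link 3: phi[3] = 30 + 135 + 10 + 0 = 175 deg
  cos(175 deg) = -0.9962, sin(175 deg) = 0.0872
  joint[4] = (-7.4071, 6.8563) + 11 * (-0.9962, 0.0872) = (-7.4071 + -10.9581, 6.8563 + 0.9587) = (-18.3652, 7.8150)
End effector: (-18.3652, 7.8150)

Answer: -18.3652 7.8150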